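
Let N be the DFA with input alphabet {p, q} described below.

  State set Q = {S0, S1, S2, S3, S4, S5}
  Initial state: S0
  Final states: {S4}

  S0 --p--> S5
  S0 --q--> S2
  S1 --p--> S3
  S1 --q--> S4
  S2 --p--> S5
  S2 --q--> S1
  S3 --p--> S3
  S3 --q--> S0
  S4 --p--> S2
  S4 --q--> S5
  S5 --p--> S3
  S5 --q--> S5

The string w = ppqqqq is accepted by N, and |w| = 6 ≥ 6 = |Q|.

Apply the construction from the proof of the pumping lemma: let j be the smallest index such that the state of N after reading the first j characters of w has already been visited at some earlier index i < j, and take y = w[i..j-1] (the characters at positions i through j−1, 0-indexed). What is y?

State sequence: S0 -p-> S5 -p-> S3 -q-> S0 -q-> S2 -q-> S1 -q-> S4
First repeat at step 3: S0 was already visited.

So i = 0, j = 3, giving x = w[0:0] = ε, y = w[0:3] = ppq, z = w[3:6] = qqq.
Check: |xy| = 3 ≤ 6 and |y| = 3 ≥ 1. Reading y takes N from S0 back to S0, so every xyⁱz is accepted.

ppq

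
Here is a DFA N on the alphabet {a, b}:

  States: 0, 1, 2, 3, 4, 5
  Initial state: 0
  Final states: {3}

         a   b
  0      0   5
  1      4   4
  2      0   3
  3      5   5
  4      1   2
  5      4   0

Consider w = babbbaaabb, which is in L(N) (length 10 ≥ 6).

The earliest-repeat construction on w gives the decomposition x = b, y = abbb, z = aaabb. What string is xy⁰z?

baaabb

xy⁰z = xz = b·aaabb = baaabb.
Reading y = abbb takes N from 5 back to 5, so after x the machine is still in 5, and z then leads to the accepting state 3. Hence baaabb ∈ L(N).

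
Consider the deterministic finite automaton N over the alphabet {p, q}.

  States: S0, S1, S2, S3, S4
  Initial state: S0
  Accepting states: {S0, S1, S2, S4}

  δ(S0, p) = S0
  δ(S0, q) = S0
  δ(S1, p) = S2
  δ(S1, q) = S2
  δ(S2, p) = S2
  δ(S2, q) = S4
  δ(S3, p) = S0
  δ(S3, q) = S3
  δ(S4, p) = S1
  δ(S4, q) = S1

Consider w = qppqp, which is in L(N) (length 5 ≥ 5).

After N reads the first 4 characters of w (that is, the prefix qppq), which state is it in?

S0

Run of N on the first 4 characters of w = q p p q:
  step 0: S0  (start)
  step 1: S0  (read q: S0→S0)
  step 2: S0  (read p: S0→S0)
  step 3: S0  (read p: S0→S0)
  step 4: S0  (read q: S0→S0)

After reading 4 characters, N is in state S0.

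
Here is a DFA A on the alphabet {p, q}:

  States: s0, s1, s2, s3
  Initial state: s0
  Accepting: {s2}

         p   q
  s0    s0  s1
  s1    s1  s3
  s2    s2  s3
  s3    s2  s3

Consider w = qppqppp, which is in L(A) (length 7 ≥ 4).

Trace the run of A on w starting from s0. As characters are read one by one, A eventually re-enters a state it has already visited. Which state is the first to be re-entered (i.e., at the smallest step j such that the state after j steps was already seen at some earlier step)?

State sequence: s0 -q-> s1 -p-> s1 -p-> s1 -q-> s3 -p-> s2 -p-> s2 -p-> s2
First repeat at step 2: s1 was already visited.

The earliest repeat is at step j = 2: A is in s1, which it already visited at step i = 1.
Since A has 4 states, any run of length ≥ 4 visits 4+1 states, so by pigeonhole some state repeats within the first 4 steps — that repeat gives the pumpable loop.

s1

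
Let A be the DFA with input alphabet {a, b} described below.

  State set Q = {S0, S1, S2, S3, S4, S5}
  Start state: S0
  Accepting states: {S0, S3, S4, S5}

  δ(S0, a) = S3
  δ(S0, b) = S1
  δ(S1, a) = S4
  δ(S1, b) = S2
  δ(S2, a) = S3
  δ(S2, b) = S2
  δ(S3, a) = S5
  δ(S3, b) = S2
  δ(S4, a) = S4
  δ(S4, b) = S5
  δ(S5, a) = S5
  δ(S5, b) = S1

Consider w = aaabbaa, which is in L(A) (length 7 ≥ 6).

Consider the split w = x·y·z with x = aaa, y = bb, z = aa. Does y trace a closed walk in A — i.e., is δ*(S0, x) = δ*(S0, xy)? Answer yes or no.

Run of A on the first 5 characters of w = a a a b b:
  step 0: S0  (start)
  step 1: S3  (read a: S0→S3)
  step 2: S5  (read a: S3→S5)
  step 3: S5  (read a: S5→S5)
  step 4: S1  (read b: S5→S1)
  step 5: S2  (read b: S1→S2)

After x (step 3): S5. After xy (step 5): S2.
They differ (S5 ≠ S2), so y is not a cycle from the state after x; this split is not the one the pumping-lemma construction produces, and pumping y need not keep the string in L(A).

no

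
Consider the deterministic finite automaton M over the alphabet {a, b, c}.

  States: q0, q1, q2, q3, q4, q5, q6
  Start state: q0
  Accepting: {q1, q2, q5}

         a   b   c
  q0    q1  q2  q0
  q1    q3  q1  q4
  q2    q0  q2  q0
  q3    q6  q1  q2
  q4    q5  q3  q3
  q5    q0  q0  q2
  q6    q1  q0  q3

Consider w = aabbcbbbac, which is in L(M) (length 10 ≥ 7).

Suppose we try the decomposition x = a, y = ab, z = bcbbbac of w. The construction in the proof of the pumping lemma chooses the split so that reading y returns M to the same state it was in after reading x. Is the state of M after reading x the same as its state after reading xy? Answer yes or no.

Run of M on the first 3 characters of w = a a b:
  step 0: q0  (start)
  step 1: q1  (read a: q0→q1)
  step 2: q3  (read a: q1→q3)
  step 3: q1  (read b: q3→q1)

After x (step 1): q1. After xy (step 3): q1.
They match, so y = ab drives M around a cycle from q1 back to itself; pumping y any number of times keeps M in q1 before reading z, and xyⁱz ∈ L(M) for every i ≥ 0.

yes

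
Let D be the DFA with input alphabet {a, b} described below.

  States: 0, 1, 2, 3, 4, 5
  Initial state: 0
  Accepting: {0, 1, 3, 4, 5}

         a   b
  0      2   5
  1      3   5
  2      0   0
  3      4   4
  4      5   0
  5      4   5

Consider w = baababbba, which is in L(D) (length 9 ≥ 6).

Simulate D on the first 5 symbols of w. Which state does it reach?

4

Run of D on the first 5 characters of w = b a a b a:
  step 0: 0  (start)
  step 1: 5  (read b: 0→5)
  step 2: 4  (read a: 5→4)
  step 3: 5  (read a: 4→5)
  step 4: 5  (read b: 5→5)
  step 5: 4  (read a: 5→4)

After reading 5 characters, D is in state 4.
(This kind of state-tracing is the core of the pumping-lemma construction: with 6 states, pigeonhole forces a repeat within the first 6 steps.)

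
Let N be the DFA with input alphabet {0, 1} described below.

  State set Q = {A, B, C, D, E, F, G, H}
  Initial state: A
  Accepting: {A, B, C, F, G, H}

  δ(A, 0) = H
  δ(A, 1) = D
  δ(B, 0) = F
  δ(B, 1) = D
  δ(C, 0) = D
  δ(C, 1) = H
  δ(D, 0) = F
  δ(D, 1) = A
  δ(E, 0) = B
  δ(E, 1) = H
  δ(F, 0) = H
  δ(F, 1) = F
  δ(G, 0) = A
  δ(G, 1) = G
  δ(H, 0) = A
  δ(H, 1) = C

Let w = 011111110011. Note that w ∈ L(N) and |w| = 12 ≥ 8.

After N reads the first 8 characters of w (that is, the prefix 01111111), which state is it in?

State sequence: A -0-> H -1-> C -1-> H -1-> C -1-> H -1-> C -1-> H -1-> C

After reading 8 characters, N is in state C.

C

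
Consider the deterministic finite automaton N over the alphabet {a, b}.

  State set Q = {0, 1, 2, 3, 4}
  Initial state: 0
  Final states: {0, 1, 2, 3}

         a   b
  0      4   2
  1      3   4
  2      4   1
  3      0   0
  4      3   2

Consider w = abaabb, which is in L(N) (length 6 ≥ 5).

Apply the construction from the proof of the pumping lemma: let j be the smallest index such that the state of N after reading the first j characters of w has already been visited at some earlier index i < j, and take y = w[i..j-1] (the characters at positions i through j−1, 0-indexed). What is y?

Run of N on w = a b a a b b:
  step 0: 0  (start)
  step 1: 4  (read a: 0→4)
  step 2: 2  (read b: 4→2)
  step 3: 4  (read a: 2→4)   ← first repeat (4 seen earlier)
  step 4: 3  (read a: 4→3)
  step 5: 0  (read b: 3→0)
  step 6: 2  (read b: 0→2)

So i = 1, j = 3, giving x = w[0:1] = a, y = w[1:3] = ba, z = w[3:6] = abb.
Check: |xy| = 3 ≤ 5 and |y| = 2 ≥ 1. Reading y takes N from 4 back to 4, so every xyⁱz is accepted.

ba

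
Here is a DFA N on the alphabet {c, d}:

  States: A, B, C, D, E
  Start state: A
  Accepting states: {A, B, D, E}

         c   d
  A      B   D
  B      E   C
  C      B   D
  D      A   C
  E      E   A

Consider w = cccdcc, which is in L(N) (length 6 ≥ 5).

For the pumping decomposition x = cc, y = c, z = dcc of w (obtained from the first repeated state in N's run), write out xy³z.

cccccdcc

xy^3z = cc·c·c·c·dcc = cccccdcc.
Reading y = c takes N from E back to E, so after x·y·y·y the machine is still in E, and z then leads to the accepting state E. Hence cccccdcc ∈ L(N).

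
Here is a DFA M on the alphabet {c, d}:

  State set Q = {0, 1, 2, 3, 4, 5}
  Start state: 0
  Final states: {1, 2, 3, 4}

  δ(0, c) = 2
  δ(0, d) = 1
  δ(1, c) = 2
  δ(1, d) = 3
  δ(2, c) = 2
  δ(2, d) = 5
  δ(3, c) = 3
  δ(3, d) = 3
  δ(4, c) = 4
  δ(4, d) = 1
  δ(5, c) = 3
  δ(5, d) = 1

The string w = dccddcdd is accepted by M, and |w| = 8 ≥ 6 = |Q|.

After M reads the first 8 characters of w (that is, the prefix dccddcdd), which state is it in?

Run of M on the first 8 characters of w = d c c d d c d d:
  step 0: 0  (start)
  step 1: 1  (read d: 0→1)
  step 2: 2  (read c: 1→2)
  step 3: 2  (read c: 2→2)
  step 4: 5  (read d: 2→5)
  step 5: 1  (read d: 5→1)
  step 6: 2  (read c: 1→2)
  step 7: 5  (read d: 2→5)
  step 8: 1  (read d: 5→1)

After reading 8 characters, M is in state 1.
(This kind of state-tracing is the core of the pumping-lemma construction: with 6 states, pigeonhole forces a repeat within the first 6 steps.)

1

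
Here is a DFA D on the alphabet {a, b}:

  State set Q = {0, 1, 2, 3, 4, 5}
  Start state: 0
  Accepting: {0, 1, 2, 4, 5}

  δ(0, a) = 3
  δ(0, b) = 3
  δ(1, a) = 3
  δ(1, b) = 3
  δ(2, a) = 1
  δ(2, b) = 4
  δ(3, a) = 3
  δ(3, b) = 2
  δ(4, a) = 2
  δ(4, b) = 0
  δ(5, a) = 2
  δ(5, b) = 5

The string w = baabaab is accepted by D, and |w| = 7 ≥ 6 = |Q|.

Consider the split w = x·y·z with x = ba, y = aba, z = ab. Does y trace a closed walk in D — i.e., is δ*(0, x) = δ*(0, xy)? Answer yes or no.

Run of D on the first 5 characters of w = b a a b a:
  step 0: 0  (start)
  step 1: 3  (read b: 0→3)
  step 2: 3  (read a: 3→3)
  step 3: 3  (read a: 3→3)
  step 4: 2  (read b: 3→2)
  step 5: 1  (read a: 2→1)

After x (step 2): 3. After xy (step 5): 1.
They differ (3 ≠ 1), so y is not a cycle from the state after x; this split is not the one the pumping-lemma construction produces, and pumping y need not keep the string in L(D).

no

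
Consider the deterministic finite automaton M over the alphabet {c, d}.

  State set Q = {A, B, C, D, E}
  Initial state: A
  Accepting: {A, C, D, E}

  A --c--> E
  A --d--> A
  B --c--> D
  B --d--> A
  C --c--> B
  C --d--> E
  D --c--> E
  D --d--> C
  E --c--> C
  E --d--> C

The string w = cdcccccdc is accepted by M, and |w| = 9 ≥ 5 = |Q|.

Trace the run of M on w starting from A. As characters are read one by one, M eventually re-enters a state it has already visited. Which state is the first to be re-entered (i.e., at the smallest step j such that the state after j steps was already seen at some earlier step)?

State sequence: A -c-> E -d-> C -c-> B -c-> D -c-> E -c-> C -c-> B -d-> A -c-> E
First repeat at step 5: E was already visited.

The earliest repeat is at step j = 5: M is in E, which it already visited at step i = 1.
The DFA has 5 states, so the proof of the pumping lemma guarantees a repeated state among the first 5+1 visited; the segment between the two visits is the pumpable y.

E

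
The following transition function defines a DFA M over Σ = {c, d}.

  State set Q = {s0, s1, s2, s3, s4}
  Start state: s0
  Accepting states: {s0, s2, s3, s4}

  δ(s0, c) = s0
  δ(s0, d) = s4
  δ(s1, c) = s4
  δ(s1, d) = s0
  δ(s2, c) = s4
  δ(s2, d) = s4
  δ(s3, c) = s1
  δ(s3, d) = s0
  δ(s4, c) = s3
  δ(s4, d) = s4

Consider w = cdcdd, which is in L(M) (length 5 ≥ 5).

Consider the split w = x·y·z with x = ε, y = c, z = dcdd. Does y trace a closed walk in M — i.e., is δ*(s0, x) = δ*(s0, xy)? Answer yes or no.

yes

Run of M on the first 1 characters of w = c:
  step 0: s0  (start)
  step 1: s0  (read c: s0→s0)

After x (step 0): s0. After xy (step 1): s0.
They match, so y = c drives M around a cycle from s0 back to itself; pumping y any number of times keeps M in s0 before reading z, and xyⁱz ∈ L(M) for every i ≥ 0.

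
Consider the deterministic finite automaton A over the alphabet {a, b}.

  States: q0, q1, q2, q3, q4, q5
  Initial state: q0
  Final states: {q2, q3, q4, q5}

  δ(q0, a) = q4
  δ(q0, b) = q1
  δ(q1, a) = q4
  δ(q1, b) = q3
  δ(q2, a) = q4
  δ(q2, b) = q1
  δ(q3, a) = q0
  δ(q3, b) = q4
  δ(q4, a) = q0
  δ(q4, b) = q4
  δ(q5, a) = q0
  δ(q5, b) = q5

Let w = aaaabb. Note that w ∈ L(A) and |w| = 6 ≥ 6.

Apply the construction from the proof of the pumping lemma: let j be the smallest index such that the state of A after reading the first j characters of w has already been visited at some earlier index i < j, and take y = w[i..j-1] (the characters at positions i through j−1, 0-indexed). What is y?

State sequence: q0 -a-> q4 -a-> q0 -a-> q4 -a-> q0 -b-> q1 -b-> q3
First repeat at step 2: q0 was already visited.

So i = 0, j = 2, giving x = w[0:0] = ε, y = w[0:2] = aa, z = w[2:6] = aabb.
Check: |xy| = 2 ≤ 6 and |y| = 2 ≥ 1. Reading y takes A from q0 back to q0, so every xyⁱz is accepted.

aa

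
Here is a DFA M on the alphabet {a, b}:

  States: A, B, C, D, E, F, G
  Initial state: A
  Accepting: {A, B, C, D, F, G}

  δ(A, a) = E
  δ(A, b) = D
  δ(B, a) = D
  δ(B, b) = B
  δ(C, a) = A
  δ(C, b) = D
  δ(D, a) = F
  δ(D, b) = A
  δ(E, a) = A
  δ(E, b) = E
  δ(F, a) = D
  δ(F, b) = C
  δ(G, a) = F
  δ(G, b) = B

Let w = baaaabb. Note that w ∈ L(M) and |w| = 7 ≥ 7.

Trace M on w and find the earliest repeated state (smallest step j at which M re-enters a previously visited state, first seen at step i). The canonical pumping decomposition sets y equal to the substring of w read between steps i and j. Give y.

aa

State sequence: A -b-> D -a-> F -a-> D -a-> F -a-> D -b-> A -b-> D
First repeat at step 3: D was already visited.

So i = 1, j = 3, giving x = w[0:1] = b, y = w[1:3] = aa, z = w[3:7] = aabb.
Check: |xy| = 3 ≤ 7 and |y| = 2 ≥ 1. Reading y takes M from D back to D, so every xyⁱz is accepted.
Since M has 7 states, any run of length ≥ 7 visits 7+1 states, so by pigeonhole some state repeats within the first 7 steps — that repeat gives the pumpable loop.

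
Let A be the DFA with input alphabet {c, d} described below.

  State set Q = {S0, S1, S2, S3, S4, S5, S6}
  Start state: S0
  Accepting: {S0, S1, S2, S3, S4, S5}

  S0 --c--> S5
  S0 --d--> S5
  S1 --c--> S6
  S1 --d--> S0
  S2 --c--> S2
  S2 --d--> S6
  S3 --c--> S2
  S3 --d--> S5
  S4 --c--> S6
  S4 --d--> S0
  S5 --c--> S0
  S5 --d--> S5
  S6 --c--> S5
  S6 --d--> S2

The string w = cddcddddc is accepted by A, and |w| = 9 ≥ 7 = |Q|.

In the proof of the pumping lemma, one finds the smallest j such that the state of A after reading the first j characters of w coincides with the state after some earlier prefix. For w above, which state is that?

State sequence: S0 -c-> S5 -d-> S5 -d-> S5 -c-> S0 -d-> S5 -d-> S5 -d-> S5 -d-> S5 -c-> S0
First repeat at step 2: S5 was already visited.

The earliest repeat is at step j = 2: A is in S5, which it already visited at step i = 1.

S5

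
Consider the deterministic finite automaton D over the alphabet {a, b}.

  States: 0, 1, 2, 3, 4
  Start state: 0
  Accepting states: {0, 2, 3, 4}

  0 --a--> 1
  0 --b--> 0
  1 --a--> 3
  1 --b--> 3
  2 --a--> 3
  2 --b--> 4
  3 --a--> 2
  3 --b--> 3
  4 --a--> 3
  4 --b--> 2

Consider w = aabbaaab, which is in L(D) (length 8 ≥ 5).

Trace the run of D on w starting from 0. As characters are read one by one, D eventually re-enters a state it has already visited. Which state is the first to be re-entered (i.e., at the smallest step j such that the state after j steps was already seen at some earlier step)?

3

State sequence: 0 -a-> 1 -a-> 3 -b-> 3 -b-> 3 -a-> 2 -a-> 3 -a-> 2 -b-> 4
First repeat at step 3: 3 was already visited.

The earliest repeat is at step j = 3: D is in 3, which it already visited at step i = 2.
The DFA has 5 states, so the proof of the pumping lemma guarantees a repeated state among the first 5+1 visited; the segment between the two visits is the pumpable y.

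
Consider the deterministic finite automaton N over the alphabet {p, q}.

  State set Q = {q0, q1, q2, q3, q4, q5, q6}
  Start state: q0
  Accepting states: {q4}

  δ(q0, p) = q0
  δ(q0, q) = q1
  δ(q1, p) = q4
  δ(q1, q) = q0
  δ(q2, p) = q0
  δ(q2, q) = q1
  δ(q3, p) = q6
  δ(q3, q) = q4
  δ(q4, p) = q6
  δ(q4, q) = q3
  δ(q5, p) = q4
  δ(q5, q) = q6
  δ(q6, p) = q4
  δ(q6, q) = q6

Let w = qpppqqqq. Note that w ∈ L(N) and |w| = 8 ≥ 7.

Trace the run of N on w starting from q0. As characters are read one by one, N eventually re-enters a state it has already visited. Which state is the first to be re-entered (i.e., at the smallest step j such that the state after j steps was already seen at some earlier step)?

State sequence: q0 -q-> q1 -p-> q4 -p-> q6 -p-> q4 -q-> q3 -q-> q4 -q-> q3 -q-> q4
First repeat at step 4: q4 was already visited.

The earliest repeat is at step j = 4: N is in q4, which it already visited at step i = 2.
Since N has 7 states, any run of length ≥ 7 visits 7+1 states, so by pigeonhole some state repeats within the first 7 steps — that repeat gives the pumpable loop.

q4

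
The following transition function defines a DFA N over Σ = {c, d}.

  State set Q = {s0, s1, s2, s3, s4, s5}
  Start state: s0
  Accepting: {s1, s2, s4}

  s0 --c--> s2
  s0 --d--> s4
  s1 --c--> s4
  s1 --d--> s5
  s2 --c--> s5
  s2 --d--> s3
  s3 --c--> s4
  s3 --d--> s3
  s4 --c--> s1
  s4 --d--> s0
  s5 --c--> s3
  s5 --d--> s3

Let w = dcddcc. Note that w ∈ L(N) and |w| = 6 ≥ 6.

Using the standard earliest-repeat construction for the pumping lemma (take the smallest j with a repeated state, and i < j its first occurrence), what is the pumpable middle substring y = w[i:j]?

cddc

Run of N on w = d c d d c c:
  step 0: s0  (start)
  step 1: s4  (read d: s0→s4)
  step 2: s1  (read c: s4→s1)
  step 3: s5  (read d: s1→s5)
  step 4: s3  (read d: s5→s3)
  step 5: s4  (read c: s3→s4)   ← first repeat (s4 seen earlier)
  step 6: s1  (read c: s4→s1)

So i = 1, j = 5, giving x = w[0:1] = d, y = w[1:5] = cddc, z = w[5:6] = c.
Check: |xy| = 5 ≤ 6 and |y| = 4 ≥ 1. Reading y takes N from s4 back to s4, so every xyⁱz is accepted.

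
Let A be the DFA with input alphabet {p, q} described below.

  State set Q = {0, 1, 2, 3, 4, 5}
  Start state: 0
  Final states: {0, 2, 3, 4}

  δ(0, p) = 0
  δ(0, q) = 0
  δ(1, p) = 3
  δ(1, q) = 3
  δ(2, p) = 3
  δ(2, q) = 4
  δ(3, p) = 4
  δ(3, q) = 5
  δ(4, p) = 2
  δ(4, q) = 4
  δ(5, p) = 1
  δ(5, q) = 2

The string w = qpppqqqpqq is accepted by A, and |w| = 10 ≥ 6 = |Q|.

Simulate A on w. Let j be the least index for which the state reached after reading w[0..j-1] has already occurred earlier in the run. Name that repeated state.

State sequence: 0 -q-> 0 -p-> 0 -p-> 0 -p-> 0 -q-> 0 -q-> 0 -q-> 0 -p-> 0 -q-> 0 -q-> 0
First repeat at step 1: 0 was already visited.

The earliest repeat is at step j = 1: A is in 0, which it already visited at step i = 0.
The DFA has 6 states, so the proof of the pumping lemma guarantees a repeated state among the first 6+1 visited; the segment between the two visits is the pumpable y.

0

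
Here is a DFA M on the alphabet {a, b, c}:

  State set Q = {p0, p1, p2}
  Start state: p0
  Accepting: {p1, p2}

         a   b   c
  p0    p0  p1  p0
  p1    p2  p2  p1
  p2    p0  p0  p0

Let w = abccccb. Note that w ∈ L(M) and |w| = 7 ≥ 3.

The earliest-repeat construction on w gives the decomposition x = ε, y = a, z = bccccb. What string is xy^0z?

bccccb

xy⁰z = xz = ε·bccccb = bccccb.
Reading y = a takes M from p0 back to p0, so after x the machine is still in p0, and z then leads to the accepting state p2. Hence bccccb ∈ L(M).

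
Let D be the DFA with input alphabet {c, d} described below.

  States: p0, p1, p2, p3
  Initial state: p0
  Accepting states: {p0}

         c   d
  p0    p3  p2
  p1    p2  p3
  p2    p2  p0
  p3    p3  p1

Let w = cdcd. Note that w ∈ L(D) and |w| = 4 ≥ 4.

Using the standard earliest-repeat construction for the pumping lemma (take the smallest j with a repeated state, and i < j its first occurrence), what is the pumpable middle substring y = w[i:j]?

Run of D on w = c d c d:
  step 0: p0  (start)
  step 1: p3  (read c: p0→p3)
  step 2: p1  (read d: p3→p1)
  step 3: p2  (read c: p1→p2)
  step 4: p0  (read d: p2→p0)   ← first repeat (p0 seen earlier)

So i = 0, j = 4, giving x = w[0:0] = ε, y = w[0:4] = cdcd, z = w[4:4] = ε.
Check: |xy| = 4 ≤ 4 and |y| = 4 ≥ 1. Reading y takes D from p0 back to p0, so every xyⁱz is accepted.

cdcd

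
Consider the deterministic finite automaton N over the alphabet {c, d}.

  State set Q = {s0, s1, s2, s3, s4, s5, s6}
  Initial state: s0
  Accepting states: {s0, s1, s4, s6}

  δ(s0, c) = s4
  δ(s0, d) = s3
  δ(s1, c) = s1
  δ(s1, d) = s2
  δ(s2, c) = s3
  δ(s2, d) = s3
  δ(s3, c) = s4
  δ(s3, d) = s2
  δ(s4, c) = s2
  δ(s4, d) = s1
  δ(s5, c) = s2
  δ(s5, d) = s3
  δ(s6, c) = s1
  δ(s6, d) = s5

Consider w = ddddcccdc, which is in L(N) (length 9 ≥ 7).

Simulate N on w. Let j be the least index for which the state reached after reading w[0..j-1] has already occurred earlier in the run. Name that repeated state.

Run of N on w = d d d d c c c d c:
  step 0: s0  (start)
  step 1: s3  (read d: s0→s3)
  step 2: s2  (read d: s3→s2)
  step 3: s3  (read d: s2→s3)   ← first repeat (s3 seen earlier)
  step 4: s2  (read d: s3→s2)
  step 5: s3  (read c: s2→s3)
  step 6: s4  (read c: s3→s4)
  step 7: s2  (read c: s4→s2)
  step 8: s3  (read d: s2→s3)
  step 9: s4  (read c: s3→s4)

The earliest repeat is at step j = 3: N is in s3, which it already visited at step i = 1.

s3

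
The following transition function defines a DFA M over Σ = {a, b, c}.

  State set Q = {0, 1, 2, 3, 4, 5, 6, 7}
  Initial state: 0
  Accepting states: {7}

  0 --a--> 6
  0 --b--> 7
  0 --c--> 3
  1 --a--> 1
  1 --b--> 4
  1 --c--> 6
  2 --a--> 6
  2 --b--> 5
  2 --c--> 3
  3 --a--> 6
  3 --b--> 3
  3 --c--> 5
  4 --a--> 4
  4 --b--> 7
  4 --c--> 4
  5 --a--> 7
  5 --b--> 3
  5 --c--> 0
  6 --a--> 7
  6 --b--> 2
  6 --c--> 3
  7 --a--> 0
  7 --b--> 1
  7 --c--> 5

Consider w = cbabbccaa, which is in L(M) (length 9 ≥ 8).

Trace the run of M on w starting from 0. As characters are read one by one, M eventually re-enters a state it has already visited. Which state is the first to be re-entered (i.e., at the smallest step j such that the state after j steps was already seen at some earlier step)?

State sequence: 0 -c-> 3 -b-> 3 -a-> 6 -b-> 2 -b-> 5 -c-> 0 -c-> 3 -a-> 6 -a-> 7
First repeat at step 2: 3 was already visited.

The earliest repeat is at step j = 2: M is in 3, which it already visited at step i = 1.

3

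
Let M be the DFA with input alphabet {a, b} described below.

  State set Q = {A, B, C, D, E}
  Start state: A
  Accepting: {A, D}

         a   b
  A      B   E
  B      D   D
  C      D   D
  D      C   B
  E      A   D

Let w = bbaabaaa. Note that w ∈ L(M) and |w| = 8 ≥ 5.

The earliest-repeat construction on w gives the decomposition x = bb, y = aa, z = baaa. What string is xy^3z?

bbaaaaaabaaa

xy^3z = bb·aa·aa·aa·baaa = bbaaaaaabaaa.
Reading y = aa takes M from D back to D, so after x·y·y·y the machine is still in D, and z then leads to the accepting state D. Hence bbaaaaaabaaa ∈ L(M).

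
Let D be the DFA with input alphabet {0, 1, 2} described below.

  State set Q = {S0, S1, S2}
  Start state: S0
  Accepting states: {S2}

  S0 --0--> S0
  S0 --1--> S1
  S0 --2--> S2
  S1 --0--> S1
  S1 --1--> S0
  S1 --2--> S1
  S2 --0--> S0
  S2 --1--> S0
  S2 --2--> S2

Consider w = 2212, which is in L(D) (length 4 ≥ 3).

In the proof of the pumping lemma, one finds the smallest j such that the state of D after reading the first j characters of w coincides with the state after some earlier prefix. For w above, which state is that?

Run of D on w = 2 2 1 2:
  step 0: S0  (start)
  step 1: S2  (read 2: S0→S2)
  step 2: S2  (read 2: S2→S2)   ← first repeat (S2 seen earlier)
  step 3: S0  (read 1: S2→S0)
  step 4: S2  (read 2: S0→S2)

The earliest repeat is at step j = 2: D is in S2, which it already visited at step i = 1.
Pumping length from the standard proof: p = 3 (the number of states). The repeated state found above gives |xy| = j ≤ 3 and |y| = j − i ≥ 1.

S2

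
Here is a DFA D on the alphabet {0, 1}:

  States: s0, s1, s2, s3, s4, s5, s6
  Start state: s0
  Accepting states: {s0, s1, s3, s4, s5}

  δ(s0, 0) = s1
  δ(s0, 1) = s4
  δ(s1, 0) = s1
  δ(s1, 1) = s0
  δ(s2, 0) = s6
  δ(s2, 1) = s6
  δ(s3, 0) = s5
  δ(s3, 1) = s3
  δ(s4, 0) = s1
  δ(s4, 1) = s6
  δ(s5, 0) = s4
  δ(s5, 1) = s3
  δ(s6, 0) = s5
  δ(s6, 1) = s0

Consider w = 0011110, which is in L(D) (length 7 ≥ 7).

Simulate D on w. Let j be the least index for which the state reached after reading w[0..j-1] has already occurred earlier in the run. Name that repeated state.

s1

Run of D on w = 0 0 1 1 1 1 0:
  step 0: s0  (start)
  step 1: s1  (read 0: s0→s1)
  step 2: s1  (read 0: s1→s1)   ← first repeat (s1 seen earlier)
  step 3: s0  (read 1: s1→s0)
  step 4: s4  (read 1: s0→s4)
  step 5: s6  (read 1: s4→s6)
  step 6: s0  (read 1: s6→s0)
  step 7: s1  (read 0: s0→s1)

The earliest repeat is at step j = 2: D is in s1, which it already visited at step i = 1.
Since D has 7 states, any run of length ≥ 7 visits 7+1 states, so by pigeonhole some state repeats within the first 7 steps — that repeat gives the pumpable loop.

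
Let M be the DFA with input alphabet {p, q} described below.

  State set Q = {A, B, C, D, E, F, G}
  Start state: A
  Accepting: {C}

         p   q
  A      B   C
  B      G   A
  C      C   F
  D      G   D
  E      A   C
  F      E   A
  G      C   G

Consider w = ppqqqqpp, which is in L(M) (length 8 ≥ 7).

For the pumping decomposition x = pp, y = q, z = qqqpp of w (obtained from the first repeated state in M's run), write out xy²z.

xy^2z = pp·q·q·qqqpp = ppqqqqqpp.
Reading y = q takes M from G back to G, so after x·y·y the machine is still in G, and z then leads to the accepting state C. Hence ppqqqqqpp ∈ L(M).

ppqqqqqpp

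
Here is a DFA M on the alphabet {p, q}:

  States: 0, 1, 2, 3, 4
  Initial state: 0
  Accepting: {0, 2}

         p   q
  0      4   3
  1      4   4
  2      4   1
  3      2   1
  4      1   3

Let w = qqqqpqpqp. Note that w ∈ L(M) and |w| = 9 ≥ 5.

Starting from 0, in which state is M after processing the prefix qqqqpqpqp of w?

2

State sequence: 0 -q-> 3 -q-> 1 -q-> 4 -q-> 3 -p-> 2 -q-> 1 -p-> 4 -q-> 3 -p-> 2

After reading 9 characters, M is in state 2.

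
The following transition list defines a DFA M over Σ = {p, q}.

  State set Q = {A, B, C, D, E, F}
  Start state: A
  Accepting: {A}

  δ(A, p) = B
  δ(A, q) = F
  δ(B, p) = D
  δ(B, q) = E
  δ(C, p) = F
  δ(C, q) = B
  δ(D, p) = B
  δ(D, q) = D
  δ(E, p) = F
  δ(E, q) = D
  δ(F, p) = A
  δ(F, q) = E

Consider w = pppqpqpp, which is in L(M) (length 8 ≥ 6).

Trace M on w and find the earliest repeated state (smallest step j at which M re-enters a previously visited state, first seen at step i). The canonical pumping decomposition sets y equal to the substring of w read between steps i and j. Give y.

Run of M on w = p p p q p q p p:
  step 0: A  (start)
  step 1: B  (read p: A→B)
  step 2: D  (read p: B→D)
  step 3: B  (read p: D→B)   ← first repeat (B seen earlier)
  step 4: E  (read q: B→E)
  step 5: F  (read p: E→F)
  step 6: E  (read q: F→E)
  step 7: F  (read p: E→F)
  step 8: A  (read p: F→A)

So i = 1, j = 3, giving x = w[0:1] = p, y = w[1:3] = pp, z = w[3:8] = qpqpp.
Check: |xy| = 3 ≤ 6 and |y| = 2 ≥ 1. Reading y takes M from B back to B, so every xyⁱz is accepted.
With |Q| = 6, pigeonhole forces a state repeat no later than step 6; the substring read between the first and second visits to that state can be pumped.

pp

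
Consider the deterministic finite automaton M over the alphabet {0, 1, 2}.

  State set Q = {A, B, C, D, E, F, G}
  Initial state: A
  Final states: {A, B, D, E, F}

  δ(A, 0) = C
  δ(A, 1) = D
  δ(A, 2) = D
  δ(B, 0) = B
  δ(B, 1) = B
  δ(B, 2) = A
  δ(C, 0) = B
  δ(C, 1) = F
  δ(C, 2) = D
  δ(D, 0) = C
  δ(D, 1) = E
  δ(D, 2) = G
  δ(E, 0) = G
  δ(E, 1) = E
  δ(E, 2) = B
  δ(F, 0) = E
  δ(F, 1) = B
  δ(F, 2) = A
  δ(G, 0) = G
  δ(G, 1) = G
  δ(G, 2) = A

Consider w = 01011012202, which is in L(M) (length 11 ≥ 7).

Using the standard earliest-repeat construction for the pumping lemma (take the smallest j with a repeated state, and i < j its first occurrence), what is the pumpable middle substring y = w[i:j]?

Run of M on w = 0 1 0 1 1 0 1 2 2 0 2:
  step 0: A  (start)
  step 1: C  (read 0: A→C)
  step 2: F  (read 1: C→F)
  step 3: E  (read 0: F→E)
  step 4: E  (read 1: E→E)   ← first repeat (E seen earlier)
  step 5: E  (read 1: E→E)
  step 6: G  (read 0: E→G)
  step 7: G  (read 1: G→G)
  step 8: A  (read 2: G→A)
  step 9: D  (read 2: A→D)
  step 10: C  (read 0: D→C)
  step 11: D  (read 2: C→D)

So i = 3, j = 4, giving x = w[0:3] = 010, y = w[3:4] = 1, z = w[4:11] = 1012202.
Check: |xy| = 4 ≤ 7 and |y| = 1 ≥ 1. Reading y takes M from E back to E, so every xyⁱz is accepted.
The DFA has 7 states, so the proof of the pumping lemma guarantees a repeated state among the first 7+1 visited; the segment between the two visits is the pumpable y.

1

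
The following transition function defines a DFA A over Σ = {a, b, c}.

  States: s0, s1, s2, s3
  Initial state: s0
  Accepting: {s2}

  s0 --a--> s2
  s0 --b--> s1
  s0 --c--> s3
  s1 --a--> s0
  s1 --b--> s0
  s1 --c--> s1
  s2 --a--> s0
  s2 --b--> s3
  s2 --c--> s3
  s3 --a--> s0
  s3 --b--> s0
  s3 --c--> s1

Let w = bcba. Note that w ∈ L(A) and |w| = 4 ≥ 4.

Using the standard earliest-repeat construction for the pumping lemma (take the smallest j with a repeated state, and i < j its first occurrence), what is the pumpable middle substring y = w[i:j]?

Run of A on w = b c b a:
  step 0: s0  (start)
  step 1: s1  (read b: s0→s1)
  step 2: s1  (read c: s1→s1)   ← first repeat (s1 seen earlier)
  step 3: s0  (read b: s1→s0)
  step 4: s2  (read a: s0→s2)

So i = 1, j = 2, giving x = w[0:1] = b, y = w[1:2] = c, z = w[2:4] = ba.
Check: |xy| = 2 ≤ 4 and |y| = 1 ≥ 1. Reading y takes A from s1 back to s1, so every xyⁱz is accepted.
Pumping length from the standard proof: p = 4 (the number of states). The repeated state found above gives |xy| = j ≤ 4 and |y| = j − i ≥ 1.

c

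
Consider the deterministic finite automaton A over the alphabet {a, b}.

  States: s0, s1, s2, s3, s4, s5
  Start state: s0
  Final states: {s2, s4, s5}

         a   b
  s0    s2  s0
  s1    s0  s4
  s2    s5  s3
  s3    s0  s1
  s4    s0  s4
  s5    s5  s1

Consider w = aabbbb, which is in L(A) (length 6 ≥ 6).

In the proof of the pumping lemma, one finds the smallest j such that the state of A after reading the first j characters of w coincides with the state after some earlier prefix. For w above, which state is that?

s4

Run of A on w = a a b b b b:
  step 0: s0  (start)
  step 1: s2  (read a: s0→s2)
  step 2: s5  (read a: s2→s5)
  step 3: s1  (read b: s5→s1)
  step 4: s4  (read b: s1→s4)
  step 5: s4  (read b: s4→s4)   ← first repeat (s4 seen earlier)
  step 6: s4  (read b: s4→s4)

The earliest repeat is at step j = 5: A is in s4, which it already visited at step i = 4.
The DFA has 6 states, so the proof of the pumping lemma guarantees a repeated state among the first 6+1 visited; the segment between the two visits is the pumpable y.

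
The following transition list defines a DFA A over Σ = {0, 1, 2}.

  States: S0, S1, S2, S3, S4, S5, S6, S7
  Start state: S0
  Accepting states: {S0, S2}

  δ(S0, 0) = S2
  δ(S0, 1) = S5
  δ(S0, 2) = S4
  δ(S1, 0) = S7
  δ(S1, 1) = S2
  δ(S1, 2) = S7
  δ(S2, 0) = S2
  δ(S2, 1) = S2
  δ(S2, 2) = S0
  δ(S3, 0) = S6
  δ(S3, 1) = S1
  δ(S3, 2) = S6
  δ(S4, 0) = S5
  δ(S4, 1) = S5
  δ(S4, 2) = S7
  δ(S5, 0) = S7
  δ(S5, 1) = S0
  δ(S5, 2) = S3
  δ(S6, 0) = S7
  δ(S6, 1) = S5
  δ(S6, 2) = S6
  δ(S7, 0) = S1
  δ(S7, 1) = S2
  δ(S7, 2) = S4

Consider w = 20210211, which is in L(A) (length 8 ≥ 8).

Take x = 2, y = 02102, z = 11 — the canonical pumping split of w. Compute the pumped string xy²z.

xy^2z = 2·02102·02102·11 = 2021020210211.
Reading y = 02102 takes A from S4 back to S4, so after x·y·y the machine is still in S4, and z then leads to the accepting state S0. Hence 2021020210211 ∈ L(A).

2021020210211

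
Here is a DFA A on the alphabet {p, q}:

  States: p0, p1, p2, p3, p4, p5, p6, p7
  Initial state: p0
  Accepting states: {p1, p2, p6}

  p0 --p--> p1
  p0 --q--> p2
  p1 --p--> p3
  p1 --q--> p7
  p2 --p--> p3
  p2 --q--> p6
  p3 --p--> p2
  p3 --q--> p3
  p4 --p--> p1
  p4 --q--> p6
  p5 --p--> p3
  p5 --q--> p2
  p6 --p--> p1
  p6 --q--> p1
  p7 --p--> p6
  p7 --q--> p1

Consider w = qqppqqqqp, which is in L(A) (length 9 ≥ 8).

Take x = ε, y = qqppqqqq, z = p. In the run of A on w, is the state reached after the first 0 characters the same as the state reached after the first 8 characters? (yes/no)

Run of A on the first 8 characters of w = q q p p q q q q:
  step 0: p0  (start)
  step 1: p2  (read q: p0→p2)
  step 2: p6  (read q: p2→p6)
  step 3: p1  (read p: p6→p1)
  step 4: p3  (read p: p1→p3)
  step 5: p3  (read q: p3→p3)
  step 6: p3  (read q: p3→p3)
  step 7: p3  (read q: p3→p3)
  step 8: p3  (read q: p3→p3)

After x (step 0): p0. After xy (step 8): p3.
They differ (p0 ≠ p3), so y is not a cycle from the state after x; this split is not the one the pumping-lemma construction produces, and pumping y need not keep the string in L(A).

no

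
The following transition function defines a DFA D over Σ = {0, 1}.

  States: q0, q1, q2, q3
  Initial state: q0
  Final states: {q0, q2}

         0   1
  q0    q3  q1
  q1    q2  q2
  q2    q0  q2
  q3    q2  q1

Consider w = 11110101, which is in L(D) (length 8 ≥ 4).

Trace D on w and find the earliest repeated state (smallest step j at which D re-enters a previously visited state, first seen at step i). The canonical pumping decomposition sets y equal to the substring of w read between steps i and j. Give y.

1

State sequence: q0 -1-> q1 -1-> q2 -1-> q2 -1-> q2 -0-> q0 -1-> q1 -0-> q2 -1-> q2
First repeat at step 3: q2 was already visited.

So i = 2, j = 3, giving x = w[0:2] = 11, y = w[2:3] = 1, z = w[3:8] = 10101.
Check: |xy| = 3 ≤ 4 and |y| = 1 ≥ 1. Reading y takes D from q2 back to q2, so every xyⁱz is accepted.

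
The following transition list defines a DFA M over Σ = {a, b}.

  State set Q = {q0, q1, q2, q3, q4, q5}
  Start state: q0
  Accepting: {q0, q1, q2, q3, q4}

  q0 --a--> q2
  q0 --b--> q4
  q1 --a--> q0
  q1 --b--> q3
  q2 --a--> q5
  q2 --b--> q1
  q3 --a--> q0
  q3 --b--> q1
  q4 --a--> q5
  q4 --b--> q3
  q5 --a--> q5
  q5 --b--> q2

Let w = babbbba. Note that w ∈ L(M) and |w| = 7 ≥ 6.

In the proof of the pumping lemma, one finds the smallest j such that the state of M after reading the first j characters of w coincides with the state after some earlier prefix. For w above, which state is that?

State sequence: q0 -b-> q4 -a-> q5 -b-> q2 -b-> q1 -b-> q3 -b-> q1 -a-> q0
First repeat at step 6: q1 was already visited.

The earliest repeat is at step j = 6: M is in q1, which it already visited at step i = 4.
With |Q| = 6, pigeonhole forces a state repeat no later than step 6; the substring read between the first and second visits to that state can be pumped.

q1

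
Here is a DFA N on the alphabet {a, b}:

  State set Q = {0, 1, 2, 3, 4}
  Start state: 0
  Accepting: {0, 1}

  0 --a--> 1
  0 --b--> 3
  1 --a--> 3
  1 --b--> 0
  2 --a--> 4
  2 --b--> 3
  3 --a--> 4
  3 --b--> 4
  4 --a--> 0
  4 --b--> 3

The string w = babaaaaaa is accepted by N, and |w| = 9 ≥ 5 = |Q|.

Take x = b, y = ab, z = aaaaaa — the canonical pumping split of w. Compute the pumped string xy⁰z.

xy⁰z = xz = b·aaaaaa = baaaaaa.
Reading y = ab takes N from 3 back to 3, so after x the machine is still in 3, and z then leads to the accepting state 0. Hence baaaaaa ∈ L(N).

baaaaaa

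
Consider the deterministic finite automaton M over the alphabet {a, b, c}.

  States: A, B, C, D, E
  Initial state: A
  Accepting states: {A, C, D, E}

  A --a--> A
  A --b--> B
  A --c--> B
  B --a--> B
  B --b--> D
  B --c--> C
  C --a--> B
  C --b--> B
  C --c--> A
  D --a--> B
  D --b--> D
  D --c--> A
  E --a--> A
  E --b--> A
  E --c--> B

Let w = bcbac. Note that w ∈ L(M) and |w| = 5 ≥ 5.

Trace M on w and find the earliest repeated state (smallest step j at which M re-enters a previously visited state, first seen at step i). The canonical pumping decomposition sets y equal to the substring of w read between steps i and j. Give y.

cb

Run of M on w = b c b a c:
  step 0: A  (start)
  step 1: B  (read b: A→B)
  step 2: C  (read c: B→C)
  step 3: B  (read b: C→B)   ← first repeat (B seen earlier)
  step 4: B  (read a: B→B)
  step 5: C  (read c: B→C)

So i = 1, j = 3, giving x = w[0:1] = b, y = w[1:3] = cb, z = w[3:5] = ac.
Check: |xy| = 3 ≤ 5 and |y| = 2 ≥ 1. Reading y takes M from B back to B, so every xyⁱz is accepted.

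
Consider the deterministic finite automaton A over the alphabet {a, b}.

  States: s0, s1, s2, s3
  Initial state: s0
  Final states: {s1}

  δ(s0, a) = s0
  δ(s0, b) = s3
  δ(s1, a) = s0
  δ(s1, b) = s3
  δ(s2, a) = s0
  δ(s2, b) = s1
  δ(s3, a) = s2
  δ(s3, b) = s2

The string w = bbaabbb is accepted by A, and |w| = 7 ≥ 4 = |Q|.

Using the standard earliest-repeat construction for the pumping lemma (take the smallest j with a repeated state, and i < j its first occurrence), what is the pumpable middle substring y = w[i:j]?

Run of A on w = b b a a b b b:
  step 0: s0  (start)
  step 1: s3  (read b: s0→s3)
  step 2: s2  (read b: s3→s2)
  step 3: s0  (read a: s2→s0)   ← first repeat (s0 seen earlier)
  step 4: s0  (read a: s0→s0)
  step 5: s3  (read b: s0→s3)
  step 6: s2  (read b: s3→s2)
  step 7: s1  (read b: s2→s1)

So i = 0, j = 3, giving x = w[0:0] = ε, y = w[0:3] = bba, z = w[3:7] = abbb.
Check: |xy| = 3 ≤ 4 and |y| = 3 ≥ 1. Reading y takes A from s0 back to s0, so every xyⁱz is accepted.

bba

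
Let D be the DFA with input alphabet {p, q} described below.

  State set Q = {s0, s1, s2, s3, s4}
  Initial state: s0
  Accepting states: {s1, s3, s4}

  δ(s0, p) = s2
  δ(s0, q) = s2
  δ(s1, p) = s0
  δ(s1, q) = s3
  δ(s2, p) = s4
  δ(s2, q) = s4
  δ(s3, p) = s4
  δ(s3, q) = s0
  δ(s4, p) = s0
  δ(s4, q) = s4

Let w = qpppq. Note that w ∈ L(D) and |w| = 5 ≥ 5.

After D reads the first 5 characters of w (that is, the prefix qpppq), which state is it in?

s4

State sequence: s0 -q-> s2 -p-> s4 -p-> s0 -p-> s2 -q-> s4

After reading 5 characters, D is in state s4.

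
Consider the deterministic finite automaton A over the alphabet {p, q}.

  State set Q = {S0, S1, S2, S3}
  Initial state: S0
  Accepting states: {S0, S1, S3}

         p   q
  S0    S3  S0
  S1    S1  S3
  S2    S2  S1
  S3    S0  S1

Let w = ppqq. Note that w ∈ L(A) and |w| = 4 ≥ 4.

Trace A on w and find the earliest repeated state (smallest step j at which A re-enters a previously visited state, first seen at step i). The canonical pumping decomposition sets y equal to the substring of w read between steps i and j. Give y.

pp

Run of A on w = p p q q:
  step 0: S0  (start)
  step 1: S3  (read p: S0→S3)
  step 2: S0  (read p: S3→S0)   ← first repeat (S0 seen earlier)
  step 3: S0  (read q: S0→S0)
  step 4: S0  (read q: S0→S0)

So i = 0, j = 2, giving x = w[0:0] = ε, y = w[0:2] = pp, z = w[2:4] = qq.
Check: |xy| = 2 ≤ 4 and |y| = 2 ≥ 1. Reading y takes A from S0 back to S0, so every xyⁱz is accepted.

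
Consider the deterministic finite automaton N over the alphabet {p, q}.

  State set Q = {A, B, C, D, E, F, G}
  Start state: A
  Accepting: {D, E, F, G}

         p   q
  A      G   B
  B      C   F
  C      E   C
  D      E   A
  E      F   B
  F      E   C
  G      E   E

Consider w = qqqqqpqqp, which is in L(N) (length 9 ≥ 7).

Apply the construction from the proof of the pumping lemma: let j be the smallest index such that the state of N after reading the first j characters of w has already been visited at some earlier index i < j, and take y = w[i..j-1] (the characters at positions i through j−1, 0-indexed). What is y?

q

Run of N on w = q q q q q p q q p:
  step 0: A  (start)
  step 1: B  (read q: A→B)
  step 2: F  (read q: B→F)
  step 3: C  (read q: F→C)
  step 4: C  (read q: C→C)   ← first repeat (C seen earlier)
  step 5: C  (read q: C→C)
  step 6: E  (read p: C→E)
  step 7: B  (read q: E→B)
  step 8: F  (read q: B→F)
  step 9: E  (read p: F→E)

So i = 3, j = 4, giving x = w[0:3] = qqq, y = w[3:4] = q, z = w[4:9] = qpqqp.
Check: |xy| = 4 ≤ 7 and |y| = 1 ≥ 1. Reading y takes N from C back to C, so every xyⁱz is accepted.
The DFA has 7 states, so the proof of the pumping lemma guarantees a repeated state among the first 7+1 visited; the segment between the two visits is the pumpable y.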